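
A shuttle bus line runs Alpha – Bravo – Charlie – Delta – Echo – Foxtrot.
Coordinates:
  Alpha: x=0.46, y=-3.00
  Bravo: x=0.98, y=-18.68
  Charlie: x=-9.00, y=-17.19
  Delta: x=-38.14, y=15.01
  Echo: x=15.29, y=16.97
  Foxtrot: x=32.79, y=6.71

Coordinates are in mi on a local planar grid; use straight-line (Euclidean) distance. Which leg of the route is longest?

Delta–Echo

Leg distances:
Alpha→Bravo: 15.7 mi
Bravo→Charlie: 10.1 mi
Charlie→Delta: 43.4 mi
Delta→Echo: 53.5 mi
Echo→Foxtrot: 20.3 mi
The longest leg is Delta–Echo at 53.5 mi.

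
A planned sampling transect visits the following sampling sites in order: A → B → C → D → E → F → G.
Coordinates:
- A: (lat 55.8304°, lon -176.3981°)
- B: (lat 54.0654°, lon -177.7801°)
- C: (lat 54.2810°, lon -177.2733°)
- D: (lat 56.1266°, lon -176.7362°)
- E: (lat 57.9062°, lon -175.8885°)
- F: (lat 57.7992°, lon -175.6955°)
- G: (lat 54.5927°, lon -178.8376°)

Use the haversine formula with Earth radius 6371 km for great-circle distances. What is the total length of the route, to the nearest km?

1091 km

Leg distances:
A→B: 215.2 km  (cumulative 215.2 km)
B→C: 40.8 km  (cumulative 256.0 km)
C→D: 208.0 km  (cumulative 464.0 km)
D→E: 204.4 km  (cumulative 668.4 km)
E→F: 16.5 km  (cumulative 684.9 km)
F→G: 406.0 km  (cumulative 1090.9 km)
Total route length ≈ 1091 km.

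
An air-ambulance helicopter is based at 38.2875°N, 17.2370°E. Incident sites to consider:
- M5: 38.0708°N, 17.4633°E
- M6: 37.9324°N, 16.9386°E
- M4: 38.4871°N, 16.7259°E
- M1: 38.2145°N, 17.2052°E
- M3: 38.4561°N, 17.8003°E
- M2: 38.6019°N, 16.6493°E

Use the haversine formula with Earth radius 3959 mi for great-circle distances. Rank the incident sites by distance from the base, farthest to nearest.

Distances from the base:
M2 38.6019°N, 16.6493°E: 38.5 mi
M3 38.4561°N, 17.8003°E: 32.7 mi
M4 38.4871°N, 16.7259°E: 30.9 mi
M6 37.9324°N, 16.9386°E: 29.4 mi
M5 38.0708°N, 17.4633°E: 19.4 mi
M1 38.2145°N, 17.2052°E: 5.3 mi

M2, M3, M4, M6, M5, M1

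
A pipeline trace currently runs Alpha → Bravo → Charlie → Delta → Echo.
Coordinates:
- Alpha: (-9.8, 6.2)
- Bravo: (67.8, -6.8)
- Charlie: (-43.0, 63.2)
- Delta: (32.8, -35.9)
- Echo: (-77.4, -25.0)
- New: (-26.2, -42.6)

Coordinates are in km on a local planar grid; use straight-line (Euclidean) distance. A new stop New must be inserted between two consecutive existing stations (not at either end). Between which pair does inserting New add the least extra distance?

Added distance for inserting New between each consecutive pair:
Alpha–Bravo: 73.4 km
Bravo–Charlie: 76.7 km
Charlie–Delta: 41.7 km
Delta–Echo: 2.8 km
Smallest added distance is 2.8 km, inserting between Delta and Echo.

between Delta and Echo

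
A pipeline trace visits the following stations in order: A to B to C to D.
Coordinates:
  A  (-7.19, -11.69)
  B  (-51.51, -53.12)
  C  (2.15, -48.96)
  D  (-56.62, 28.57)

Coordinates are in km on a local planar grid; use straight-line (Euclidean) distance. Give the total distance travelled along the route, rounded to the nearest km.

Leg distances:
A→B: 60.7 km  (cumulative 60.7 km)
B→C: 53.8 km  (cumulative 114.5 km)
C→D: 97.3 km  (cumulative 211.8 km)
Total route length ≈ 212 km.

212 km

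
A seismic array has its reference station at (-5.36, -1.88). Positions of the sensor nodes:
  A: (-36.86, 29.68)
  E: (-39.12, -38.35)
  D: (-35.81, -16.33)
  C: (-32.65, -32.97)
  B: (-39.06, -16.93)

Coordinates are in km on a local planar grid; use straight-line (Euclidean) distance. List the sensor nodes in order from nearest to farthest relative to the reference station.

D, B, C, A, E

Distances from the reference station:
D (-35.81, -16.33): 33.7 km
B (-39.06, -16.93): 36.9 km
C (-32.65, -32.97): 41.4 km
A (-36.86, 29.68): 44.6 km
E (-39.12, -38.35): 49.7 km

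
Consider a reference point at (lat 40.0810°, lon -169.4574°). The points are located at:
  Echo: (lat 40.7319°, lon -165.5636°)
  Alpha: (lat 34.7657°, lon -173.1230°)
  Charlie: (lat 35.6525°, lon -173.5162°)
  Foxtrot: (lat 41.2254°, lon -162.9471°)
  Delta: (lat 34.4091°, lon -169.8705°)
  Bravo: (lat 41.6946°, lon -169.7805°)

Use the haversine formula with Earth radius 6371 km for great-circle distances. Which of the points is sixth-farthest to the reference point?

Bravo

Distance to each, sorted:
Alpha: 673.7 km
Delta: 631.7 km
Charlie: 607.6 km
Foxtrot: 563.6 km
Echo: 337.5 km
Bravo: 181.5 km
The sixth-farthest is Bravo at 181.5 km.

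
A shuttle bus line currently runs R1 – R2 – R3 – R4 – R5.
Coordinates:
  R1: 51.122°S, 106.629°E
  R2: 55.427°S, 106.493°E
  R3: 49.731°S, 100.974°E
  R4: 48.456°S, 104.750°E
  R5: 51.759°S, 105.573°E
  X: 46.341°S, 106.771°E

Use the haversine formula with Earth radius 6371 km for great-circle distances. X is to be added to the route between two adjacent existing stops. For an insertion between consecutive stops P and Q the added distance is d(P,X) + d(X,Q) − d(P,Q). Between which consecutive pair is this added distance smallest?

between R4 and R5

Added distance for inserting X between each consecutive pair:
R1–R2: 1063.4 km
R2–R3: 848.3 km
R3–R4: 543.1 km
R4–R5: 516.9 km
Smallest added distance is 516.9 km, inserting between R4 and R5.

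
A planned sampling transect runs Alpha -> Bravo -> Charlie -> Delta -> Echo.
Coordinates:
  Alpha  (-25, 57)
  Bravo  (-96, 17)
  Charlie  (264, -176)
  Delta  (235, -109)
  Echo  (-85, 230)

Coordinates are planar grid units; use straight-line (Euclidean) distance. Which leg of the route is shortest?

Leg distances:
Alpha→Bravo: 81.5
Bravo→Charlie: 408.5
Charlie→Delta: 73.0
Delta→Echo: 466.2
The shortest leg is Charlie–Delta at 73.0.

Charlie–Delta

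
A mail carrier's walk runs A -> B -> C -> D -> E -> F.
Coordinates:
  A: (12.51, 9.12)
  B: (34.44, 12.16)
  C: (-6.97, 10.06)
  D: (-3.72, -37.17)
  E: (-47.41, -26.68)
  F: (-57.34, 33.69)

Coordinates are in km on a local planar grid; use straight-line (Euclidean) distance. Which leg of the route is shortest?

Leg distances:
A→B: 22.1 km
B→C: 41.5 km
C→D: 47.3 km
D→E: 44.9 km
E→F: 61.2 km
The shortest leg is A–B at 22.1 km.

A–B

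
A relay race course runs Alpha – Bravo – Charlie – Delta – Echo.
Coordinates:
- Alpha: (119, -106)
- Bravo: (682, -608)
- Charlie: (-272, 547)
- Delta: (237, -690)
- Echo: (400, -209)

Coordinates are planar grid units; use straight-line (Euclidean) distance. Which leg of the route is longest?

Leg distances:
Alpha→Bravo: 754.3
Bravo→Charlie: 1498.0
Charlie→Delta: 1337.6
Delta→Echo: 507.9
The longest leg is Bravo–Charlie at 1498.0.

Bravo–Charlie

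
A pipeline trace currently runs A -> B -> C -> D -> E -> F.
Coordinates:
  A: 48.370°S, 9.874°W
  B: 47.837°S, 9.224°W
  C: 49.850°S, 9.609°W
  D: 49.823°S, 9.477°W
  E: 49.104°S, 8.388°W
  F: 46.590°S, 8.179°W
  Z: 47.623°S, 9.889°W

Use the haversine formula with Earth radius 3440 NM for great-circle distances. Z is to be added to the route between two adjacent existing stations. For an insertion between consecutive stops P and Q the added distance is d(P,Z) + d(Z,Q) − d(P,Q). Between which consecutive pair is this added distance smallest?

between A and B

Added distance for inserting Z between each consecutive pair:
A–B: 33.4 NM
B–C: 42.1 NM
C–D: 261.9 NM
D–E: 179.7 NM
E–F: 49.4 NM
Smallest added distance is 33.4 NM, inserting between A and B.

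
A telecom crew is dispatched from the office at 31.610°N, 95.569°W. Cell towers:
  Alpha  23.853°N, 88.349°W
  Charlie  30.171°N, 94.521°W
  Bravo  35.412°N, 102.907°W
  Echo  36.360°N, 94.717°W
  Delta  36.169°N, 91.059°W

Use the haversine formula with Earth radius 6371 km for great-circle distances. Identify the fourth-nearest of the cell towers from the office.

Distances from the office (31.610°N, 95.569°W):
Charlie: 188.7 km
Echo: 534.0 km
Delta: 655.8 km
Bravo: 800.6 km
Alpha: 1116.9 km
The fourth-nearest is Bravo at 800.6 km.

Bravo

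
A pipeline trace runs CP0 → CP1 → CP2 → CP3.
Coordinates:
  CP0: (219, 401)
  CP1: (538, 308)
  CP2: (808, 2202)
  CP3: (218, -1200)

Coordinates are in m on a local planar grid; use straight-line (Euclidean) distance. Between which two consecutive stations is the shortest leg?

CP0–CP1

Leg distances:
CP0→CP1: 332.3 m
CP1→CP2: 1913.1 m
CP2→CP3: 3452.8 m
The shortest leg is CP0–CP1 at 332.3 m.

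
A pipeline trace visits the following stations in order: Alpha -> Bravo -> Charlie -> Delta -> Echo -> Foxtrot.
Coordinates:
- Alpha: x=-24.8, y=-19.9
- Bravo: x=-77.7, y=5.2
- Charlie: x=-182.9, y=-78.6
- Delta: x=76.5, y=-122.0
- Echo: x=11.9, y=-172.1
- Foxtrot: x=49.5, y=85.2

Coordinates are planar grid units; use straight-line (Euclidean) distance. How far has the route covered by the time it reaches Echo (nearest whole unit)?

538

Leg distances:
Alpha→Bravo: 58.6  (cumulative 58.6)
Bravo→Charlie: 134.5  (cumulative 193.0)
Charlie→Delta: 263.0  (cumulative 456.1)
Delta→Echo: 81.8  (cumulative 537.8)
Cumulative distance at Echo ≈ 538.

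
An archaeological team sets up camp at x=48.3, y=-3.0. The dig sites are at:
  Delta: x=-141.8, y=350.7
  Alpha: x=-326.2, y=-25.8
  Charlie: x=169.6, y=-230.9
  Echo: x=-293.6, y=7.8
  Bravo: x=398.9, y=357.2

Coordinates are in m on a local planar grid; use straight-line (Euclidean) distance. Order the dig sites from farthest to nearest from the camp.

Computing each straight-line distance from x=48.3, y=-3.0:
Bravo x=398.9, y=357.2: 502.7 m
Delta x=-141.8, y=350.7: 401.5 m
Alpha x=-326.2, y=-25.8: 375.2 m
Echo x=-293.6, y=7.8: 342.1 m
Charlie x=169.6, y=-230.9: 258.2 m

Bravo, Delta, Alpha, Echo, Charlie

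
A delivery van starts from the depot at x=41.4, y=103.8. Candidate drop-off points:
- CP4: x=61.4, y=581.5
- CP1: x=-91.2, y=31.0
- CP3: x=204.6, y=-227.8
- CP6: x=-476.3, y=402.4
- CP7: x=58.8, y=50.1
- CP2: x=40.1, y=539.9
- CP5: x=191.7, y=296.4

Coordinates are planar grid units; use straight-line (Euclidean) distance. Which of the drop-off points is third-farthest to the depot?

CP2

Distance to each, sorted:
CP6: 597.6
CP4: 478.1
CP2: 436.1
CP3: 369.6
CP5: 244.3
CP1: 151.3
CP7: 56.4
The third-farthest is CP2 at 436.1.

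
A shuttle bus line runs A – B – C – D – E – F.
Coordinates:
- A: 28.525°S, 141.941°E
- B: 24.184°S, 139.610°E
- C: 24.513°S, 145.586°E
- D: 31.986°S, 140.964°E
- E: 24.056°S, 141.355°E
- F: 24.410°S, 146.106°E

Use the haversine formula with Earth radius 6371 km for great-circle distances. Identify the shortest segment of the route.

E–F

Leg distances:
A→B: 535.6 km
B→C: 606.5 km
C→D: 946.0 km
D→E: 882.6 km
E→F: 483.3 km
The shortest leg is E–F at 483.3 km.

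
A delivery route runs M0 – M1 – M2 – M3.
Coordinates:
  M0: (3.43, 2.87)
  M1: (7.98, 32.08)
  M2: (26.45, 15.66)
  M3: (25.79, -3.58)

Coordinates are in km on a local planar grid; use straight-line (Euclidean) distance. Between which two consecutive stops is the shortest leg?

Leg distances:
M0→M1: 29.6 km
M1→M2: 24.7 km
M2→M3: 19.3 km
The shortest leg is M2–M3 at 19.3 km.

M2–M3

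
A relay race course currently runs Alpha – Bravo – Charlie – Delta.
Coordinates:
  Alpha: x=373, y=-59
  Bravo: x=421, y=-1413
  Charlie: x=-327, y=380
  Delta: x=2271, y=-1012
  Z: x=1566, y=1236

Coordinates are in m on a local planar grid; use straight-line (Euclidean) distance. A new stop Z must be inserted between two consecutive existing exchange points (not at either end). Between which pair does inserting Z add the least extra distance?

between Charlie and Delta

Added distance for inserting Z between each consecutive pair:
Alpha–Bravo: 3291.8 m
Bravo–Charlie: 3020.6 m
Charlie–Delta: 1486.1 m
Smallest added distance is 1486.1 m, inserting between Charlie and Delta.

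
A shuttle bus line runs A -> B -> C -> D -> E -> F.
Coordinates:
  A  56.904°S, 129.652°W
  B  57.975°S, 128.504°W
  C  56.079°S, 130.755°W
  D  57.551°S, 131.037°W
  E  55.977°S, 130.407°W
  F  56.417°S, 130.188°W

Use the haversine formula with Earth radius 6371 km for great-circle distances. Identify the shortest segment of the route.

E–F

Leg distances:
A→B: 137.5 km
B→C: 251.0 km
C→D: 164.6 km
D→E: 179.2 km
E→F: 50.8 km
The shortest leg is E–F at 50.8 km.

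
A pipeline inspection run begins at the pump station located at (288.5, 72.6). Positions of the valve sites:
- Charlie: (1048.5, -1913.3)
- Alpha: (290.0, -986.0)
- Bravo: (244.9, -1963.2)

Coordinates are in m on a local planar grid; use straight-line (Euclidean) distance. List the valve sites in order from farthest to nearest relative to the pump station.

Computing each straight-line distance from (288.5, 72.6):
Charlie (1048.5, -1913.3): 2126.4 m
Bravo (244.9, -1963.2): 2036.3 m
Alpha (290.0, -986.0): 1058.6 m

Charlie, Bravo, Alpha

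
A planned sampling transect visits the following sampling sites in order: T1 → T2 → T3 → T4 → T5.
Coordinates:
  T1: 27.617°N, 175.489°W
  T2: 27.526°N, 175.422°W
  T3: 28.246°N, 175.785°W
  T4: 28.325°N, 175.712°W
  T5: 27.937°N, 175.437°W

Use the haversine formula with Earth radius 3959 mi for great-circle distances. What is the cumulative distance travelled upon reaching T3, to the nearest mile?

Leg distances:
T1→T2: 7.5 mi  (cumulative 7.5 mi)
T2→T3: 54.5 mi  (cumulative 62.0 mi)
Cumulative distance at T3 ≈ 62 mi.

62 mi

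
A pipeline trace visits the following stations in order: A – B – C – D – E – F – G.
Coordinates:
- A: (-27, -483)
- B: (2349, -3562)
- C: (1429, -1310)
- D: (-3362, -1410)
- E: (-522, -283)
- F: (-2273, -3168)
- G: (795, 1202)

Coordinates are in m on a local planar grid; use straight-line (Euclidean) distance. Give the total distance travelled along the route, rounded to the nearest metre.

22884 m

Leg distances:
A→B: 3889.2 m  (cumulative 3889.2 m)
B→C: 2432.7 m  (cumulative 6321.8 m)
C→D: 4792.0 m  (cumulative 11113.9 m)
D→E: 3055.4 m  (cumulative 14169.3 m)
E→F: 3374.8 m  (cumulative 17544.1 m)
F→G: 5339.4 m  (cumulative 22883.6 m)
Total route length ≈ 22884 m.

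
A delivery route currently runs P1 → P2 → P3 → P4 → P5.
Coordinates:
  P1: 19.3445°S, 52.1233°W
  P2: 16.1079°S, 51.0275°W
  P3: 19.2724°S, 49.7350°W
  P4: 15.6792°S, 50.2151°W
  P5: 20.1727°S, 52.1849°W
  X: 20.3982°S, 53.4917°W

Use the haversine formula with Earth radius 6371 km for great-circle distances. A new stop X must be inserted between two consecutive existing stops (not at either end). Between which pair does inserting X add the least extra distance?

Added distance for inserting X between each consecutive pair:
P1–P2: 350.2 km
P2–P3: 578.2 km
P3–P4: 638.3 km
P4–P5: 225.9 km
Smallest added distance is 225.9 km, inserting between P4 and P5.

between P4 and P5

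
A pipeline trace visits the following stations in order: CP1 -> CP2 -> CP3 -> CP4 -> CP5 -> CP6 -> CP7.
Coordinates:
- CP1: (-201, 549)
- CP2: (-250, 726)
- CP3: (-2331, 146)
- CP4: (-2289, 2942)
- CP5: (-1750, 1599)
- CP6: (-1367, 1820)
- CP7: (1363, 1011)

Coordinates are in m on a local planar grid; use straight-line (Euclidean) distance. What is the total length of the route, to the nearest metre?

Leg distances:
CP1→CP2: 183.7 m  (cumulative 183.7 m)
CP2→CP3: 2160.3 m  (cumulative 2344.0 m)
CP3→CP4: 2796.3 m  (cumulative 5140.3 m)
CP4→CP5: 1447.1 m  (cumulative 6587.4 m)
CP5→CP6: 442.2 m  (cumulative 7029.6 m)
CP6→CP7: 2847.3 m  (cumulative 9876.9 m)
Total route length ≈ 9877 m.

9877 m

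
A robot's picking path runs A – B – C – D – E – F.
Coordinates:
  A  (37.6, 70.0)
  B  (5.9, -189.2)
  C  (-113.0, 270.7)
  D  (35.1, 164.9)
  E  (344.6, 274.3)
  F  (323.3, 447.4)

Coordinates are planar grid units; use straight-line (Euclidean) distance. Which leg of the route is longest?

B–C

Leg distances:
A→B: 261.1
B→C: 475.0
C→D: 182.0
D→E: 328.3
E→F: 174.4
The longest leg is B–C at 475.0.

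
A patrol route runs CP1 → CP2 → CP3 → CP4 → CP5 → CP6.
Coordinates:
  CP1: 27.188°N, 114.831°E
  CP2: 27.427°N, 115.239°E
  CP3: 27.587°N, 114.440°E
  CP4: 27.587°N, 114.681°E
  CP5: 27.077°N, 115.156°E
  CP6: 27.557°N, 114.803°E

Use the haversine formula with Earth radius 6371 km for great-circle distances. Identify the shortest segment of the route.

Leg distances:
CP1→CP2: 48.3 km
CP2→CP3: 80.8 km
CP3→CP4: 23.8 km
CP4→CP5: 73.6 km
CP5→CP6: 63.8 km
The shortest leg is CP3–CP4 at 23.8 km.

CP3–CP4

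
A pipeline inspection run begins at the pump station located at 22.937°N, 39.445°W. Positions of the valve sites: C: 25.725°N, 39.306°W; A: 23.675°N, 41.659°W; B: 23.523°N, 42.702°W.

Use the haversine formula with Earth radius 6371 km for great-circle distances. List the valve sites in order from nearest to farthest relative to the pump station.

Computing each great-circle distance from 22.937°N, 39.445°W:
A 23.675°N, 41.659°W: 240.5 km
C 25.725°N, 39.306°W: 310.3 km
B 23.523°N, 42.702°W: 339.1 km

A, C, B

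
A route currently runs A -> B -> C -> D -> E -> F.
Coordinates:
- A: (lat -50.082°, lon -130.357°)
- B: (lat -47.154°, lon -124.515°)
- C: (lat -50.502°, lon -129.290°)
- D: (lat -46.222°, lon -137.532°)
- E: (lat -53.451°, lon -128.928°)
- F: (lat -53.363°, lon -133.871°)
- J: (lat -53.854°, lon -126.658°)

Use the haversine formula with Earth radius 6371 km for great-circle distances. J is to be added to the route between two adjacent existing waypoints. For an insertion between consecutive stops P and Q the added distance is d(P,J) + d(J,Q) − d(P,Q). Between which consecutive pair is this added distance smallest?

Added distance for inserting J between each consecutive pair:
A–B: 711.4 km
B–C: 663.3 km
C–D: 789.4 km
D–E: 292.1 km
E–F: 307.2 km
Smallest added distance is 292.1 km, inserting between D and E.

between D and E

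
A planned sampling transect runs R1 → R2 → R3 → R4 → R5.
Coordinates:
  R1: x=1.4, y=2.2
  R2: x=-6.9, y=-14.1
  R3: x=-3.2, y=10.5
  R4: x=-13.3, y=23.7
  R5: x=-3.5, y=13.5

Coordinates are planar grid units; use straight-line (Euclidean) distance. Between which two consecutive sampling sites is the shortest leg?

Leg distances:
R1→R2: 18.3
R2→R3: 24.9
R3→R4: 16.6
R4→R5: 14.1
The shortest leg is R4–R5 at 14.1.

R4–R5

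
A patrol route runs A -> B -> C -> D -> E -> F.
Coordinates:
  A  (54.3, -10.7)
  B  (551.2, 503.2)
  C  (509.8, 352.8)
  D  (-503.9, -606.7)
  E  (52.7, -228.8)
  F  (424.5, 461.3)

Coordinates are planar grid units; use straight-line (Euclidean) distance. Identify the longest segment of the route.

C–D

Leg distances:
A→B: 714.8
B→C: 156.0
C→D: 1395.8
D→E: 672.8
E→F: 783.9
The longest leg is C–D at 1395.8.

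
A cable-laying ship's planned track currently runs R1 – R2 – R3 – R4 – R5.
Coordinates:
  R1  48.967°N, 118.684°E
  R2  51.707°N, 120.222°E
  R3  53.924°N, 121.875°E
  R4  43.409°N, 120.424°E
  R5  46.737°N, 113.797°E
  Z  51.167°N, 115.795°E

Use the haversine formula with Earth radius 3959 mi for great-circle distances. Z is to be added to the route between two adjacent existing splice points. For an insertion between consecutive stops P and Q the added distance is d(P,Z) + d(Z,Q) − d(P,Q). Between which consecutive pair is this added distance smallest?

Added distance for inserting Z between each consecutive pair:
R1–R2: 192.0 mi
R2–R3: 344.8 mi
R3–R4: 167.0 mi
R4–R5: 500.6 mi
Smallest added distance is 167.0 mi, inserting between R3 and R4.

between R3 and R4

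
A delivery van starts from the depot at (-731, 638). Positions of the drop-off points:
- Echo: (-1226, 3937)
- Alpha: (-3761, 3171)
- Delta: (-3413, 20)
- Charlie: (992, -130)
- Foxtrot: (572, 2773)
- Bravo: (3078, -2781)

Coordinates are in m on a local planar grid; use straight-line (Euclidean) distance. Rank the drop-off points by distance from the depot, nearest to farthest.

Distances from the depot:
Charlie (992, -130): 1886.4 m
Foxtrot (572, 2773): 2501.2 m
Delta (-3413, 20): 2752.3 m
Echo (-1226, 3937): 3335.9 m
Alpha (-3761, 3171): 3949.3 m
Bravo (3078, -2781): 5118.4 m

Charlie, Foxtrot, Delta, Echo, Alpha, Bravo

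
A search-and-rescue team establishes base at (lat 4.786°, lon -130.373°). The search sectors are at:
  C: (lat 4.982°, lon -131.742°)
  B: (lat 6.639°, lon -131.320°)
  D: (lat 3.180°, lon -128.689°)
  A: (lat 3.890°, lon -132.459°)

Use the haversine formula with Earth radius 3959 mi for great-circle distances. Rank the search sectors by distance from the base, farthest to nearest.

Distance from the base at (lat 4.786°, lon -130.373°) to each:
D (lat 3.180°, lon -128.689°): 160.6 mi
A (lat 3.890°, lon -132.459°): 156.5 mi
B (lat 6.639°, lon -131.320°): 143.6 mi
C (lat 4.982°, lon -131.742°): 95.2 mi

D, A, B, C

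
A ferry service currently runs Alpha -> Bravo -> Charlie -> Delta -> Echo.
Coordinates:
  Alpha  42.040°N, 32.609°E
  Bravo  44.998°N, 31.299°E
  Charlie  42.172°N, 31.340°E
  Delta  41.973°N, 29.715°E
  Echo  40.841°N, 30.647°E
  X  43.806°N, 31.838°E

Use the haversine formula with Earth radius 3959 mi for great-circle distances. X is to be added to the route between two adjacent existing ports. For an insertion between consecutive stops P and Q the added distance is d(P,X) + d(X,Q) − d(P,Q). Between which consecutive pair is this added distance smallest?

Added distance for inserting X between each consecutive pair:
Alpha–Bravo: 0.0 mi
Bravo–Charlie: 7.0 mi
Charlie–Delta: 197.3 mi
Delta–Echo: 287.9 mi
Smallest added distance is 0.0 mi, inserting between Alpha and Bravo.

between Alpha and Bravo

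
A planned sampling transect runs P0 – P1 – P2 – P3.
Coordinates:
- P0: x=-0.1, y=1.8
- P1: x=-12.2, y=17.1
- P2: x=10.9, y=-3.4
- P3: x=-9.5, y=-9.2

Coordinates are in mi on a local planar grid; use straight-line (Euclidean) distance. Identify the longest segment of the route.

Leg distances:
P0→P1: 19.5 mi
P1→P2: 30.9 mi
P2→P3: 21.2 mi
The longest leg is P1–P2 at 30.9 mi.

P1–P2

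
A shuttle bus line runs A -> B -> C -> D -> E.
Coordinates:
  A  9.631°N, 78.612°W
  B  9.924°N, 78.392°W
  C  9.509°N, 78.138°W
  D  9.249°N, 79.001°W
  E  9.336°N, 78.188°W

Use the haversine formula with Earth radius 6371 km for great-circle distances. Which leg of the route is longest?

C–D

Leg distances:
A→B: 40.5 km
B→C: 53.9 km
C→D: 99.0 km
D→E: 89.7 km
The longest leg is C–D at 99.0 km.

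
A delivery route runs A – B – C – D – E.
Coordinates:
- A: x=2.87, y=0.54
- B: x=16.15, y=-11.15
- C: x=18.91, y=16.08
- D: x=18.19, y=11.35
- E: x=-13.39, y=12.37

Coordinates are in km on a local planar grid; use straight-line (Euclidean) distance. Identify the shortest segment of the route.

C–D

Leg distances:
A→B: 17.7 km
B→C: 27.4 km
C→D: 4.8 km
D→E: 31.6 km
The shortest leg is C–D at 4.8 km.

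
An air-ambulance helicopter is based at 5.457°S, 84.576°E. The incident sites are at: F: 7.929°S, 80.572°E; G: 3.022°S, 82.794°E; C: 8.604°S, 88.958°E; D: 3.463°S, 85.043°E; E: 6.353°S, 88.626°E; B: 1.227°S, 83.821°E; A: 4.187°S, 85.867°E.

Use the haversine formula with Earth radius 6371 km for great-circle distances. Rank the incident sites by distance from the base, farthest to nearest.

C, F, B, E, G, D, A

Distances from the base:
C 8.604°S, 88.958°E: 596.9 km
F 7.929°S, 80.572°E: 520.6 km
B 1.227°S, 83.821°E: 477.8 km
E 6.353°S, 88.626°E: 458.9 km
G 3.022°S, 82.794°E: 335.2 km
D 3.463°S, 85.043°E: 227.7 km
A 4.187°S, 85.867°E: 201.0 km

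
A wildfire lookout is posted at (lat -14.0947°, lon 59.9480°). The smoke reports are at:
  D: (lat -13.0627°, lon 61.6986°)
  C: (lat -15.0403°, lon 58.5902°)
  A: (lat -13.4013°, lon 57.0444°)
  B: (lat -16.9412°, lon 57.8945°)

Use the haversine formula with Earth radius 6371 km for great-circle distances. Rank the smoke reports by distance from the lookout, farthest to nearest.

Computing each great-circle distance from (lat -14.0947°, lon 59.9480°):
B (lat -16.9412°, lon 57.8945°): 385.5 km
A (lat -13.4013°, lon 57.0444°): 323.0 km
D (lat -13.0627°, lon 61.6986°): 221.3 km
C (lat -15.0403°, lon 58.5902°): 180.0 km

B, A, D, C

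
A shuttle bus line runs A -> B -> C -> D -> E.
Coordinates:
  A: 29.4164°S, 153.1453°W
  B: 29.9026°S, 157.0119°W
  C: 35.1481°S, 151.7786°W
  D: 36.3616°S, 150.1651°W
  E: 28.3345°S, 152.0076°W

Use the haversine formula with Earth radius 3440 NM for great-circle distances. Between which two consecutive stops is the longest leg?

D–E

Leg distances:
A→B: 203.8 NM
B→C: 411.4 NM
C→D: 107.2 NM
D→E: 490.9 NM
The longest leg is D–E at 490.9 NM.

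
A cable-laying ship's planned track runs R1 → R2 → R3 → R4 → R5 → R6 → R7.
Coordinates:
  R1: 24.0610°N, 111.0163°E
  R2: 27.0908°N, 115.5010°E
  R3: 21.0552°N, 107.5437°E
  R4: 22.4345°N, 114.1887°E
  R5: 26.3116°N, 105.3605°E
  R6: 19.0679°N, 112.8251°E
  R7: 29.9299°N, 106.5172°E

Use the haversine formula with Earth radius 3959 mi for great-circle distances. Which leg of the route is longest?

R6–R7

Leg distances:
R1→R2: 349.2 mi
R2→R3: 652.3 mi
R3→R4: 437.0 mi
R4→R5: 616.6 mi
R5→R6: 690.3 mi
R6→R7: 848.4 mi
The longest leg is R6–R7 at 848.4 mi.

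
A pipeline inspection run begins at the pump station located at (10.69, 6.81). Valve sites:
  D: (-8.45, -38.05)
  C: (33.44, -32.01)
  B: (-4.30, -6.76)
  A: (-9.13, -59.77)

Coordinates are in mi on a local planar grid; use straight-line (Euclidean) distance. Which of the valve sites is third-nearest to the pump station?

Distance to each, sorted:
B: 20.2 mi
C: 45.0 mi
D: 48.8 mi
A: 69.5 mi
The third-nearest is D at 48.8 mi.

D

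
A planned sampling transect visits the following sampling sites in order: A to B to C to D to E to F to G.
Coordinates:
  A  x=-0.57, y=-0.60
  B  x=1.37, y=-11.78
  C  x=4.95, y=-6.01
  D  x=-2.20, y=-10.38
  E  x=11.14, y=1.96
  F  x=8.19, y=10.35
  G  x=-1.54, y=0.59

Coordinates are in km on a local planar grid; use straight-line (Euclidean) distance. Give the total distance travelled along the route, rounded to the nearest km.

67 km

Leg distances:
A→B: 11.3 km  (cumulative 11.3 km)
B→C: 6.8 km  (cumulative 18.1 km)
C→D: 8.4 km  (cumulative 26.5 km)
D→E: 18.2 km  (cumulative 44.7 km)
E→F: 8.9 km  (cumulative 53.6 km)
F→G: 13.8 km  (cumulative 67.4 km)
Total route length ≈ 67 km.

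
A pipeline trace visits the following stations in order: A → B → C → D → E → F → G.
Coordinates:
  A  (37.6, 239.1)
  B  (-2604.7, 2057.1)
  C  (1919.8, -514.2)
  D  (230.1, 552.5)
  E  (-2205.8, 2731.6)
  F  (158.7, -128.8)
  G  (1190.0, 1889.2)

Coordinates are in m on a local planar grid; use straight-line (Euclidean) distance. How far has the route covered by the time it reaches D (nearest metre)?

Leg distances:
A→B: 3207.3 m  (cumulative 3207.3 m)
B→C: 5204.1 m  (cumulative 8411.4 m)
C→D: 1998.2 m  (cumulative 10409.7 m)
Cumulative distance at D ≈ 10410 m.

10410 m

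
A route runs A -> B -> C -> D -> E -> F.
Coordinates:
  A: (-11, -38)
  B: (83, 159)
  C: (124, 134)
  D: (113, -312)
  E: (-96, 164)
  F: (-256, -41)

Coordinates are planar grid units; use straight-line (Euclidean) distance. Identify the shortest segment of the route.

Leg distances:
A→B: 218.3
B→C: 48.0
C→D: 446.1
D→E: 519.9
E→F: 260.0
The shortest leg is B–C at 48.0.

B–C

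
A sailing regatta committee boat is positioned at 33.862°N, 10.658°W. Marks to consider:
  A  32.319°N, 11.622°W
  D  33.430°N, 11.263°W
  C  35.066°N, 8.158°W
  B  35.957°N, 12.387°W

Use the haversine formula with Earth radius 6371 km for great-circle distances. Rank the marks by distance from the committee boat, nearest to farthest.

Distance from the committee boat at 33.862°N, 10.658°W to each:
D 33.430°N, 11.263°W: 73.8 km
A 32.319°N, 11.622°W: 193.7 km
C 35.066°N, 8.158°W: 265.4 km
B 35.957°N, 12.387°W: 281.3 km

D, A, C, B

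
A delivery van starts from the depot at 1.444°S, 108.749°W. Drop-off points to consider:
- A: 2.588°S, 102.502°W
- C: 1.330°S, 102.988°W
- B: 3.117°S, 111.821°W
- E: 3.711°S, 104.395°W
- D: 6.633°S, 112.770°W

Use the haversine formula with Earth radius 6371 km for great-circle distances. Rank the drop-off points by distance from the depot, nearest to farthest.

B, E, C, A, D

Computing each great-circle distance from 1.444°S, 108.749°W:
B 3.117°S, 111.821°W: 388.7 km
E 3.711°S, 104.395°W: 545.4 km
C 1.330°S, 102.988°W: 640.5 km
A 2.588°S, 102.502°W: 705.8 km
D 6.633°S, 112.770°W: 729.2 km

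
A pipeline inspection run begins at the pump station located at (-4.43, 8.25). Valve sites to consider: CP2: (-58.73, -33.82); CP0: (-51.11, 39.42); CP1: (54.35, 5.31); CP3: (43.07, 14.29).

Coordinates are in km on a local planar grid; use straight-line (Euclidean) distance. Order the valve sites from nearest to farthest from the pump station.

Distances from the pump station:
CP3 (43.07, 14.29): 47.9 km
CP0 (-51.11, 39.42): 56.1 km
CP1 (54.35, 5.31): 58.9 km
CP2 (-58.73, -33.82): 68.7 km

CP3, CP0, CP1, CP2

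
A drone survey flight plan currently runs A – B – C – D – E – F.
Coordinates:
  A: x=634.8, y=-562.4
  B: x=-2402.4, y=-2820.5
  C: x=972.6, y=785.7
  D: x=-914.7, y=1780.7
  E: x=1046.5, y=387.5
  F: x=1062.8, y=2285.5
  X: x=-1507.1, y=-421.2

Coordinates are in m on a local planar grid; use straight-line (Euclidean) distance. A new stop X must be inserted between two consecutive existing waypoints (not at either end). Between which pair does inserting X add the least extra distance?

between B and C

Added distance for inserting X between each consecutive pair:
A–B: 922.8 m
B–C: 379.5 m
C–D: 2904.5 m
D–E: 2553.1 m
E–F: 4512.9 m
Smallest added distance is 379.5 m, inserting between B and C.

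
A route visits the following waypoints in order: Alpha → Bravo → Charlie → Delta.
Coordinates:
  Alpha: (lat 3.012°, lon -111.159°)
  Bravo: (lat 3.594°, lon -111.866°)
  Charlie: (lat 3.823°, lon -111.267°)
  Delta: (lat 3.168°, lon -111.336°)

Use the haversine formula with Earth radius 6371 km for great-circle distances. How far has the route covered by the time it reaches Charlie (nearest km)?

173 km

Leg distances:
Alpha→Bravo: 101.7 km  (cumulative 101.7 km)
Bravo→Charlie: 71.2 km  (cumulative 172.9 km)
Cumulative distance at Charlie ≈ 173 km.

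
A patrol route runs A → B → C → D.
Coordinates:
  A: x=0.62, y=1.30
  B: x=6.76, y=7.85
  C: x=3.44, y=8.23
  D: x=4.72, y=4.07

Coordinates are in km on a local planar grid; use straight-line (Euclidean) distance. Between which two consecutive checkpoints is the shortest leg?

Leg distances:
A→B: 9.0 km
B→C: 3.3 km
C→D: 4.4 km
The shortest leg is B–C at 3.3 km.

B–C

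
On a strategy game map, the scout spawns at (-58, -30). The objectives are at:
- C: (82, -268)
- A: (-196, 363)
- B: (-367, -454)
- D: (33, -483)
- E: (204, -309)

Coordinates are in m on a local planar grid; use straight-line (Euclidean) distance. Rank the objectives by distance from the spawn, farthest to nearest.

B, D, A, E, C

Computing each straight-line distance from (-58, -30):
B (-367, -454): 524.6 m
D (33, -483): 462.0 m
A (-196, 363): 416.5 m
E (204, -309): 382.7 m
C (82, -268): 276.1 m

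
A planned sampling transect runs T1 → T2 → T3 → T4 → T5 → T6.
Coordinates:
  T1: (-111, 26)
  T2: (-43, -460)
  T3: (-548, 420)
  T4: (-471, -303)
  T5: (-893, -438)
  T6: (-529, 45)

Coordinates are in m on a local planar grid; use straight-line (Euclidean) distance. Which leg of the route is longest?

Leg distances:
T1→T2: 490.7 m
T2→T3: 1014.6 m
T3→T4: 727.1 m
T4→T5: 443.1 m
T5→T6: 604.8 m
The longest leg is T2–T3 at 1014.6 m.

T2–T3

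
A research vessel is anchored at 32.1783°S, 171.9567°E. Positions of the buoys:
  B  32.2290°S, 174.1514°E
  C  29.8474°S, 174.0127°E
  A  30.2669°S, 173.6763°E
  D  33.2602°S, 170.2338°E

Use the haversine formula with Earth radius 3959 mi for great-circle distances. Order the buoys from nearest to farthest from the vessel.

Distance from the vessel at 32.1783°S, 171.9567°E to each:
D 33.2602°S, 170.2338°E: 125.0 mi
B 32.2290°S, 174.1514°E: 128.4 mi
A 30.2669°S, 173.6763°E: 166.6 mi
C 29.8474°S, 174.0127°E: 201.9 mi

D, B, A, C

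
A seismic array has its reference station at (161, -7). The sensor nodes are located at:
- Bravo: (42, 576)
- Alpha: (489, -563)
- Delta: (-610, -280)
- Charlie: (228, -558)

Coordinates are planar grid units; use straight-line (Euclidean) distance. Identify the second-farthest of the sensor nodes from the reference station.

Alpha

Distance to each, sorted:
Delta: 817.9
Alpha: 645.5
Bravo: 595.0
Charlie: 555.1
The second-farthest is Alpha at 645.5.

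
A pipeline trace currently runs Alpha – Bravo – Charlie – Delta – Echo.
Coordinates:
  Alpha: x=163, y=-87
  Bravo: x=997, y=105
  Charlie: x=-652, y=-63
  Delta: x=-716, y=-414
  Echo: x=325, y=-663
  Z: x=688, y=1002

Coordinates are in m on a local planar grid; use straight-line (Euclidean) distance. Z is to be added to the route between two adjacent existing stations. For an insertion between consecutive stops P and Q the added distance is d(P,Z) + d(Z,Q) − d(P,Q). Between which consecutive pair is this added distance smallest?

between Bravo and Charlie

Added distance for inserting Z between each consecutive pair:
Alpha–Bravo: 1301.9 m
Bravo–Charlie: 1002.9 m
Charlie–Delta: 3348.9 m
Delta–Echo: 2627.8 m
Smallest added distance is 1002.9 m, inserting between Bravo and Charlie.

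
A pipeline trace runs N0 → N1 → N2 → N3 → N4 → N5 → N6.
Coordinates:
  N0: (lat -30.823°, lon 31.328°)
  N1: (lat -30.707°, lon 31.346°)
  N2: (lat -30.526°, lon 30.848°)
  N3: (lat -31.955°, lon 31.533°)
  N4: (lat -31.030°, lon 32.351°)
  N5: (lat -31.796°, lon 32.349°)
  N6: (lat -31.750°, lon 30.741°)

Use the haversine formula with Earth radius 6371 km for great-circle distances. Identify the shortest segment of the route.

N0–N1

Leg distances:
N0→N1: 13.0 km
N1→N2: 51.7 km
N2→N3: 171.7 km
N3→N4: 128.8 km
N4→N5: 85.2 km
N5→N6: 152.1 km
The shortest leg is N0–N1 at 13.0 km.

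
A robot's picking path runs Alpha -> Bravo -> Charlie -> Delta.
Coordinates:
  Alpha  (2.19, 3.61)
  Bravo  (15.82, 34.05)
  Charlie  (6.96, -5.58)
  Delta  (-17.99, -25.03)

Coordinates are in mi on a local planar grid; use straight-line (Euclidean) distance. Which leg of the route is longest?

Bravo–Charlie

Leg distances:
Alpha→Bravo: 33.4 mi
Bravo→Charlie: 40.6 mi
Charlie→Delta: 31.6 mi
The longest leg is Bravo–Charlie at 40.6 mi.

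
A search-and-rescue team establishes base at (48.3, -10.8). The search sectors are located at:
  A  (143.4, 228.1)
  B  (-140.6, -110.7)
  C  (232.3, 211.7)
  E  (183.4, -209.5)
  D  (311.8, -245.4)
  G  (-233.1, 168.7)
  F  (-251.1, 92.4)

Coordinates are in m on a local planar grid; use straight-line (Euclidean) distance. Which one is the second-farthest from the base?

G

Distance to each, sorted:
D: 352.8 m
G: 333.8 m
F: 316.7 m
C: 288.7 m
A: 257.1 m
E: 240.3 m
B: 213.7 m
The second-farthest is G at 333.8 m.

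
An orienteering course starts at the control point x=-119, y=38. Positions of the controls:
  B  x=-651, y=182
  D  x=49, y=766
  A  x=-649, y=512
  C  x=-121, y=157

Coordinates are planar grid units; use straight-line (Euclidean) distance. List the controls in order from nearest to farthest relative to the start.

Distances from the start:
C x=-121, y=157: 119.0
B x=-651, y=182: 551.1
A x=-649, y=512: 711.0
D x=49, y=766: 747.1

C, B, A, D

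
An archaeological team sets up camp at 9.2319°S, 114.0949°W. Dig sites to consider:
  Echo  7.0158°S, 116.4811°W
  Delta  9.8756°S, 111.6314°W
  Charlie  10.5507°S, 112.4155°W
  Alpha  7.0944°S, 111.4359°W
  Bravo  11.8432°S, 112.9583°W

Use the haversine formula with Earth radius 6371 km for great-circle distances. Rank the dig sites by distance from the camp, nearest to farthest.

Charlie, Delta, Bravo, Echo, Alpha

Computing each great-circle distance from 9.2319°S, 114.0949°W:
Charlie 10.5507°S, 112.4155°W: 235.3 km
Delta 9.8756°S, 111.6314°W: 279.4 km
Bravo 11.8432°S, 112.9583°W: 315.8 km
Echo 7.0158°S, 116.4811°W: 360.2 km
Alpha 7.0944°S, 111.4359°W: 377.0 km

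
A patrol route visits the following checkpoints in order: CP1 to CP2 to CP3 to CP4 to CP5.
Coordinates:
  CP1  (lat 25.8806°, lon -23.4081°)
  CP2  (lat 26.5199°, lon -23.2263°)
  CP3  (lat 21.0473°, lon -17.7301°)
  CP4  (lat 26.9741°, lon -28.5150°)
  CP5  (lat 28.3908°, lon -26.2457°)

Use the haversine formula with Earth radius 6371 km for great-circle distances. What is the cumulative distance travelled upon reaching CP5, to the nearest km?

2450 km

Leg distances:
CP1→CP2: 73.4 km  (cumulative 73.4 km)
CP2→CP3: 826.2 km  (cumulative 899.6 km)
CP3→CP4: 1277.5 km  (cumulative 2177.1 km)
CP4→CP5: 273.4 km  (cumulative 2450.5 km)
Cumulative distance at CP5 ≈ 2450 km.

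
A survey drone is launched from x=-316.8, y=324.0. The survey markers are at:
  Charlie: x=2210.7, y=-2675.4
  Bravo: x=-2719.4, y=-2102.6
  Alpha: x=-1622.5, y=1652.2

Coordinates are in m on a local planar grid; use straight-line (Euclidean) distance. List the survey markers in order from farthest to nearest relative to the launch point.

Charlie, Bravo, Alpha

Distance from the launch point at x=-316.8, y=324.0 to each:
Charlie x=2210.7, y=-2675.4: 3922.3 m
Bravo x=-2719.4, y=-2102.6: 3414.8 m
Alpha x=-1622.5, y=1652.2: 1862.5 m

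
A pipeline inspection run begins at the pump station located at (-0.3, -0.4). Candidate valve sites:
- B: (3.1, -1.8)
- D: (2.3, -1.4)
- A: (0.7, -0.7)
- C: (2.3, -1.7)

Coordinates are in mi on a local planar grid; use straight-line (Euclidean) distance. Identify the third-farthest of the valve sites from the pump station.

Distance to each, sorted:
B: 3.7 mi
C: 2.9 mi
D: 2.8 mi
A: 1.0 mi
The third-farthest is D at 2.8 mi.

D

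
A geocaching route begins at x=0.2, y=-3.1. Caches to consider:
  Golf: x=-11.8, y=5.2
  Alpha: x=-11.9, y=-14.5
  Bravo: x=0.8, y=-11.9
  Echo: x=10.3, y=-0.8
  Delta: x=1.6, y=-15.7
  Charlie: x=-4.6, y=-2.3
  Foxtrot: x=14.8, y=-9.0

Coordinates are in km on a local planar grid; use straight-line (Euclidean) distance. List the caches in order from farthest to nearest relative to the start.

Computing each straight-line distance from x=0.2, y=-3.1:
Alpha x=-11.9, y=-14.5: 16.6 km
Foxtrot x=14.8, y=-9.0: 15.7 km
Golf x=-11.8, y=5.2: 14.6 km
Delta x=1.6, y=-15.7: 12.7 km
Echo x=10.3, y=-0.8: 10.4 km
Bravo x=0.8, y=-11.9: 8.8 km
Charlie x=-4.6, y=-2.3: 4.9 km

Alpha, Foxtrot, Golf, Delta, Echo, Bravo, Charlie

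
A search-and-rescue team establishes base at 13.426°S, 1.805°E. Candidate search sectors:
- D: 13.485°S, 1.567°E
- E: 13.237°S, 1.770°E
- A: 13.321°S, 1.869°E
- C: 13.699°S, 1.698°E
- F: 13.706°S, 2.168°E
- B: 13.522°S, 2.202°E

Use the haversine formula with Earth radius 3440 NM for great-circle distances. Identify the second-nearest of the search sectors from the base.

E

Distance to each, sorted:
A: 7.3 NM
E: 11.5 NM
D: 14.3 NM
C: 17.5 NM
B: 23.9 NM
F: 27.0 NM
The second-nearest is E at 11.5 NM.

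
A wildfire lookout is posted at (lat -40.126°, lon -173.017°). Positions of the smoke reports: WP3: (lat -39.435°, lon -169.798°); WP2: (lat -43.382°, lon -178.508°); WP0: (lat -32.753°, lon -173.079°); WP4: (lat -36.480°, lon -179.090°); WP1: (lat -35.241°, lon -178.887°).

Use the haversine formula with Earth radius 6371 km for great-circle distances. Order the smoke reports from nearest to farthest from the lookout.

WP3, WP2, WP4, WP1, WP0

Computing each great-circle distance from (lat -40.126°, lon -173.017°):
WP3 (lat -39.435°, lon -169.798°): 285.6 km
WP2 (lat -43.382°, lon -178.508°): 581.6 km
WP4 (lat -36.480°, lon -179.090°): 666.9 km
WP1 (lat -35.241°, lon -178.887°): 749.2 km
WP0 (lat -32.753°, lon -173.079°): 819.9 km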